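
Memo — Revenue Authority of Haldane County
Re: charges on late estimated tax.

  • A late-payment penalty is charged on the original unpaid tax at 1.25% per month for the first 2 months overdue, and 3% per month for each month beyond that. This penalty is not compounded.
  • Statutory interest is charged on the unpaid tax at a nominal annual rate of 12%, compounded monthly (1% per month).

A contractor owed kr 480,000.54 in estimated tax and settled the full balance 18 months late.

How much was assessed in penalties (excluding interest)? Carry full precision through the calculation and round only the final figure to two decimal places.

kr 242,400.27

Penalty, months 1–2: 2 × 1.25% × kr 480,000.54 = kr 12,000.01…
Penalty, months 3–18: 16 × 3% × kr 480,000.54 = kr 230,400.26…
Total penalty = kr 12,000.01… + kr 230,400.26… = kr 242,400.27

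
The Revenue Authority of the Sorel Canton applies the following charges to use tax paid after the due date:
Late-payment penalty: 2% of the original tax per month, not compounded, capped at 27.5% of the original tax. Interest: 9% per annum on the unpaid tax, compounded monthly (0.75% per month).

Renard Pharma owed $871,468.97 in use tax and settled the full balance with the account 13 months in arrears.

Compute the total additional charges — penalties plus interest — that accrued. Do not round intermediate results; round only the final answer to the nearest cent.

Penalty: 13 × 2% × $871,468.97 = $226,581.93… (below the 27.5% cap of $239,653.97…)
Interest: $871,468.97 × ((1 + 0.0075)^13 − 1) = $871,468.97 × 0.1020104… = $88,898.9413…
Penalties + interest = $226,581.9322 + $88,898.9413… = $315,480.87

$315,480.87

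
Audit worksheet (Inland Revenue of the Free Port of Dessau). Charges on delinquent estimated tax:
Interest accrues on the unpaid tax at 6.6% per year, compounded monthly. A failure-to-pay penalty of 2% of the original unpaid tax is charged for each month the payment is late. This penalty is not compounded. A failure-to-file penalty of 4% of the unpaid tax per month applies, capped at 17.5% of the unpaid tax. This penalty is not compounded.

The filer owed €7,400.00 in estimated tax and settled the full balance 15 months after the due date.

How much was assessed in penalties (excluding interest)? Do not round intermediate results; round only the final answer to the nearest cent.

€3,515.00

Failure-to-file: 15 × 4% × €7,400.00 = €4,440.00, capped at 17.5% × €7,400.00 = €1,295.00
Failure-to-pay penalty = 2% × €7,400.00 × 15 mo = €2,220.00
Total penalty = €1,295.00 + €2,220.00 = €3,515.00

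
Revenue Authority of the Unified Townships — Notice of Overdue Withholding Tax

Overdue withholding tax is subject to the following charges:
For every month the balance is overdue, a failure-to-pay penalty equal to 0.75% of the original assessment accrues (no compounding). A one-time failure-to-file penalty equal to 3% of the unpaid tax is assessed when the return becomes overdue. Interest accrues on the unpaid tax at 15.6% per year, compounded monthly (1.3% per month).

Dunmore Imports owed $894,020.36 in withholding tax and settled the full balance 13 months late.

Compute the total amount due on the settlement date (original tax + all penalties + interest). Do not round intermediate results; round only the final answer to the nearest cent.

$1,171,462.82

Failure-to-file penalty: 3% × $894,020.36 = $26,820.61…
Failure-to-pay penalty: 13 × 0.75% × $894,020.36 = $87,166.99…
Interest: $894,020.36 × ((1 + 0.013)^13 − 1) = $894,020.36 × 0.1828312… = $163,454.8594…
Total = $894,020.36 + $113,987.5959 + $163,454.8594… = $1,171,462.82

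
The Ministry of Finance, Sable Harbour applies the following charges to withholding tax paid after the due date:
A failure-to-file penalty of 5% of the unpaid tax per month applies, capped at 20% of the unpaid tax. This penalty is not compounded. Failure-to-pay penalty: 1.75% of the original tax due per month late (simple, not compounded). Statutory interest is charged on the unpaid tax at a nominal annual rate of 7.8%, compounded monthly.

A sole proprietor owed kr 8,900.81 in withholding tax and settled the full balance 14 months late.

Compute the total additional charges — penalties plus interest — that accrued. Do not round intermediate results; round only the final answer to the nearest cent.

Failure-to-file: 14 × 5% × kr 8,900.81 = kr 6,230.57…, capped at 20% × kr 8,900.81 = kr 1,780.16…
Failure-to-pay penalty = 1.75% × kr 8,900.81 × 14 mo = kr 2,180.70…
Interest (7.8%/yr ÷ 12 = 0.65%/month): kr 8,900.81 × ((1 + 0.0065)^14 − 1) = kr 845.1010…
Penalties + interest = kr 3,960.8605… + kr 845.1010… = kr 4,805.96

kr 4,805.96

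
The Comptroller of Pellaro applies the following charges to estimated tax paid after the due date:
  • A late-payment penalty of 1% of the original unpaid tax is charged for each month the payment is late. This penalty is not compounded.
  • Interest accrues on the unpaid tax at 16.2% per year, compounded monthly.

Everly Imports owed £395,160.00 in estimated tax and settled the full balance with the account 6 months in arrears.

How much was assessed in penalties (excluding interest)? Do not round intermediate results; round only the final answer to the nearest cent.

Late-payment penalty: 6 × 1% × £395,160.00 = £23,709.60

£23,709.60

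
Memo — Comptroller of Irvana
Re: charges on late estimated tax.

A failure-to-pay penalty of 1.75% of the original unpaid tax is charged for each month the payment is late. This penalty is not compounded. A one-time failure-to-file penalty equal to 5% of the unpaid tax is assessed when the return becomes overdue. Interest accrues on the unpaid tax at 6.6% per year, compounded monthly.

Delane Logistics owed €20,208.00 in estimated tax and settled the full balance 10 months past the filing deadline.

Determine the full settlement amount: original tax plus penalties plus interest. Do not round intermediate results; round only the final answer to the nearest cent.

€25,894.16

Failure-to-file penalty: 5% × €20,208.00 = €1,010.40
Failure-to-pay penalty: 10 × 1.75% × €20,208.00 = €3,536.40
Interest (6.6%/yr ÷ 12 = 0.55%/month): €20,208.00 × ((1 + 0.0055)^10 − 1) = €1,139.3555…
Total = €20,208.00 + €4,546.8000 + €1,139.3555… = €25,894.16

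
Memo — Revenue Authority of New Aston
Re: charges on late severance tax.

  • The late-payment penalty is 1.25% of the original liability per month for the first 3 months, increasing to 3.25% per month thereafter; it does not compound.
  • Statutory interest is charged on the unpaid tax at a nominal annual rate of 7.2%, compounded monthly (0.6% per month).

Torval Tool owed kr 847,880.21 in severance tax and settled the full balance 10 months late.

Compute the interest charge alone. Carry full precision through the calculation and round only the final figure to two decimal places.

Interest: kr 847,880.21 × ((1 + 0.006)^10 − 1) = kr 847,880.21 × 0.0616462… = kr 52,268.5880…

kr 52,268.59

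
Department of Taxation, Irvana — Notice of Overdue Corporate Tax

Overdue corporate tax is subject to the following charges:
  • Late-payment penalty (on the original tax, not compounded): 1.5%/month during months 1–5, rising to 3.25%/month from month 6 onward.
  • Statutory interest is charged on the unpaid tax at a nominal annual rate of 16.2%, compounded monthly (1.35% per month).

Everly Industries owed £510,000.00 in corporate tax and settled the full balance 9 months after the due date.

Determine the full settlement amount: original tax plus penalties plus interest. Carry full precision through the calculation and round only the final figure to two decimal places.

£679,968.68

Penalty, months 1–5: 5 × 1.5% × £510,000.00 = £38,250.00
Penalty, months 6–9: 4 × 3.25% × £510,000.00 = £66,300.00
Interest: £510,000.00 × ((1 + 0.0135)^9 − 1) = £510,000.00 × 0.1282719… = £65,418.6759…
Total = £510,000.00 + £104,550.0000 + £65,418.6759… = £679,968.68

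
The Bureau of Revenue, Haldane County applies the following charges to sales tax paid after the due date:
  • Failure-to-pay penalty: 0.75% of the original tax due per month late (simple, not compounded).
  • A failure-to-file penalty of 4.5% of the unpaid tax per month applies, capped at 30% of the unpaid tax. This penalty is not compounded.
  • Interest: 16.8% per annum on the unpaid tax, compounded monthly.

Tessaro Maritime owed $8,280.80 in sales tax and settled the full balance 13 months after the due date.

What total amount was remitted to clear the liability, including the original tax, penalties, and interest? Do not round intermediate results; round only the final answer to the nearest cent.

$13,212.85

Failure-to-file: 13 × 4.5% × $8,280.80 = $4,844.27…, capped at 30% × $8,280.80 = $2,484.24
Failure-to-pay penalty: 13 × 0.75% × $8,280.80 = $807.38…
Interest (16.8%/yr ÷ 12 = 1.4%/month): $8,280.80 × ((1 + 0.014)^13 − 1) = $1,640.4344…
Total = $8,280.80 + $3,291.6180 + $1,640.4344… = $13,212.85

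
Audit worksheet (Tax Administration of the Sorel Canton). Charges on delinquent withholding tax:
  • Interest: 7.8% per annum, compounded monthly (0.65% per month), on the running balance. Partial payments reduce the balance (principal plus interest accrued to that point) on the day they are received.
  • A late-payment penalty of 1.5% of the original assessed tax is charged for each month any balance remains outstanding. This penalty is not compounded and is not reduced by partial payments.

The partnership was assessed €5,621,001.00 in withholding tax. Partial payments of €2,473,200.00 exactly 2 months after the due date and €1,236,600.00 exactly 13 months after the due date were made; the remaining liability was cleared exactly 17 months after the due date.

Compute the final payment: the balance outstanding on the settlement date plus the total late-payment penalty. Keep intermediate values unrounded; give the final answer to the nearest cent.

Balance at month 2: €5,621,001.0000 × (1 + 0.0065)^2 = €5,694,311.5003…
After €2,473,200.00 payment: €5,694,311.5003… − €2,473,200.00 = €3,221,111.5003…
Balance at month 13: €3,221,111.5003… × (1 + 0.0065)^11 = €3,459,053.9039…
After €1,236,600.00 payment: €3,459,053.9039… − €1,236,600.00 = €2,222,453.9039…
Balance at month 17: €2,222,453.9039… × (1 + 0.0065)^4 = €2,280,803.5428…
Penalty: 17 × 1.5% × €5,621,001.00 = €1,433,355.26…
Final settlement = outstanding balance + penalty = €2,280,803.5428… + €1,433,355.26… = €3,714,158.80

€3,714,158.80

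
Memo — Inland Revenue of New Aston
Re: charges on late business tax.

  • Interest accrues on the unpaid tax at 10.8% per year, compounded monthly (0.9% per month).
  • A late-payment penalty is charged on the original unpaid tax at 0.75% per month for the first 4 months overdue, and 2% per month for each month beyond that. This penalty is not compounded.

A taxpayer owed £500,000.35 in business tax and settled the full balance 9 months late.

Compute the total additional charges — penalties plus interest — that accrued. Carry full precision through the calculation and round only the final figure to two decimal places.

£106,989.11

Penalty, months 1–4: 4 × 0.75% × £500,000.35 = £15,000.01…
Penalty, months 5–9: 5 × 2% × £500,000.35 = £50,000.04…
Interest: £500,000.35 × ((1 + 0.009)^9 − 1) = £500,000.35 × 0.0839781… = £41,989.0645…
Penalties + interest = £65,000.0455 + £41,989.0645… = £106,989.11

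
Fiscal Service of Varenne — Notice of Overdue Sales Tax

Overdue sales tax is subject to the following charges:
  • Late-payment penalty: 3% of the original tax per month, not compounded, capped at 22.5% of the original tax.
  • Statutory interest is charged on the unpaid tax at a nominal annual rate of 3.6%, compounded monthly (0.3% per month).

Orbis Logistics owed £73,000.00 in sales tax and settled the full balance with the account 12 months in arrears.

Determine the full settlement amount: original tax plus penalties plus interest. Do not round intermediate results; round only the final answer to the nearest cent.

Penalty (uncapped): 12 × 3% × £73,000.00 = £26,280.00; cap = 22.5% × £73,000.00 = £16,425.00 → penalty = £16,425.00
Interest: £73,000.00 × ((1 + 0.003)^12 − 1) = £73,000.00 × 0.0366000… = £2,671.7986…
Total = £73,000.00 + £16,425.0000 + £2,671.7986… = £92,096.80

£92,096.80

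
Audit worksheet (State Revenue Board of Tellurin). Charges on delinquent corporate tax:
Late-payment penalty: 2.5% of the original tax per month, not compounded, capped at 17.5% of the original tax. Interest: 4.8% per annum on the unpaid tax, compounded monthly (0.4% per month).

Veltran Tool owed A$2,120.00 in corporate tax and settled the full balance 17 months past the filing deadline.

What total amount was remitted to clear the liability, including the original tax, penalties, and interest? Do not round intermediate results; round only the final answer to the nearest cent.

A$2,639.87

Penalty (uncapped): 17 × 2.5% × A$2,120.00 = A$901.00; cap = 17.5% × A$2,120.00 = A$371.00 → penalty = A$371.00
Interest: A$2,120.00 × ((1 + 0.004)^17 − 1) = A$2,120.00 × 0.0702201… = A$148.8667…
Total = A$2,120.00 + A$371.0000 + A$148.8667… = A$2,639.87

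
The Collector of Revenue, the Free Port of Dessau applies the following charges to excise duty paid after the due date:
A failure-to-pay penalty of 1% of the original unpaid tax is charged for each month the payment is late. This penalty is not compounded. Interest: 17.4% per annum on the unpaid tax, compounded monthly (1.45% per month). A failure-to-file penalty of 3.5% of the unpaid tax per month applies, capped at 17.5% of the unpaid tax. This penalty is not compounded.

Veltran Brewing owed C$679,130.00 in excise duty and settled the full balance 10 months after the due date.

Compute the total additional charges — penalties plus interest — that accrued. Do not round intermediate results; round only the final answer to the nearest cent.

C$291,914.88

Failure-to-file: 10 × 3.5% × C$679,130.00 = C$237,695.50, capped at 17.5% × C$679,130.00 = C$118,847.75
Failure-to-pay penalty = 1% × C$679,130.00 × 10 mo = C$67,913.00
Interest: C$679,130.00 × ((1 + 0.0145)^10 − 1) = C$679,130.00 × 0.1548365… = C$105,154.1337…
Penalties + interest = C$186,760.7500 + C$105,154.1337… = C$291,914.88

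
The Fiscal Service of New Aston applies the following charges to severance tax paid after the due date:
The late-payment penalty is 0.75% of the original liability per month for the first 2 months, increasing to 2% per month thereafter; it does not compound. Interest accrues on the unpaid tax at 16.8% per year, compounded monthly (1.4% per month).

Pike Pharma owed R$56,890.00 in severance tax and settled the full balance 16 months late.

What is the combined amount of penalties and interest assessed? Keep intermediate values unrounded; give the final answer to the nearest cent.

R$30,955.50

Penalty, months 1–2: 2 × 0.75% × R$56,890.00 = R$853.35
Penalty, months 3–16: 14 × 2% × R$56,890.00 = R$15,929.20
Interest: R$56,890.00 × ((1 + 0.014)^16 − 1) = R$56,890.00 × 0.2491290… = R$14,172.9470…
Penalties + interest = R$16,782.5500 + R$14,172.9470… = R$30,955.50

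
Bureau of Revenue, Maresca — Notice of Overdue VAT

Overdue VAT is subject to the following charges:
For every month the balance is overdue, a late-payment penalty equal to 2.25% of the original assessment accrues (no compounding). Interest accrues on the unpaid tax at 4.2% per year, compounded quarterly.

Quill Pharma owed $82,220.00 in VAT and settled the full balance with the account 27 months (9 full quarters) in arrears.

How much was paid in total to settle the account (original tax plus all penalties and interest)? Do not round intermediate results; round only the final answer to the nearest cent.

$140,272.89

Late-payment penalty: 27 × 2.25% × $82,220.00 = $49,948.65
Interest (4.2%/yr ÷ 4 = 1.05%/quarter): $82,220.00 × ((1 + 0.0105)^9 − 1) = $8,104.2435…
Total = $82,220.00 + $49,948.6500 + $8,104.2435… = $140,272.89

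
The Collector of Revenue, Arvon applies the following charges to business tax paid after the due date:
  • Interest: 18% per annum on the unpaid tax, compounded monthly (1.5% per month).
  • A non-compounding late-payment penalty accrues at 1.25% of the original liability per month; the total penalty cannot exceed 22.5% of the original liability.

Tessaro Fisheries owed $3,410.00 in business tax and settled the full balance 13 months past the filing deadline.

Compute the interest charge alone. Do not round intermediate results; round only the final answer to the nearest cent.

Interest: $3,410.00 × ((1 + 0.015)^13 − 1) = $3,410.00 × 0.2135524… = $728.2138…

$728.21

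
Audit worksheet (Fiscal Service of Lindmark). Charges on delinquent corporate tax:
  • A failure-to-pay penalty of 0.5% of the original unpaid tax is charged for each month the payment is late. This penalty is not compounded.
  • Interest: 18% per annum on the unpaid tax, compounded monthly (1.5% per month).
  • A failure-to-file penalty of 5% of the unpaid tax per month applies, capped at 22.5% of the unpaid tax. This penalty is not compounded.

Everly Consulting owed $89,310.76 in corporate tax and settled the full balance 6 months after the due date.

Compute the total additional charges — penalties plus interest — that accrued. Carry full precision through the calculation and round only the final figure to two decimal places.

$31,119.73

Failure-to-file: 6 × 5% × $89,310.76 = $26,793.23…, capped at 22.5% × $89,310.76 = $20,094.92…
Failure-to-pay penalty: 6 × 0.5% × $89,310.76 = $2,679.32…
Interest: $89,310.76 × ((1 + 0.015)^6 − 1) = $89,310.76 × 0.0934433… = $8,345.4889…
Penalties + interest = $22,774.2438 + $8,345.4889… = $31,119.73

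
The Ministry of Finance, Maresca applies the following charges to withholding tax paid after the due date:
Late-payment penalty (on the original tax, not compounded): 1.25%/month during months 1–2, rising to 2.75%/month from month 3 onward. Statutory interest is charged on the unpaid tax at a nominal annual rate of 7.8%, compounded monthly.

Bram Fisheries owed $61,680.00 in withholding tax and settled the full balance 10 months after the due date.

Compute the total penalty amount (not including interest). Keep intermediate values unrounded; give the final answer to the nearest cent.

Penalty, months 1–2: 2 × 1.25% × $61,680.00 = $1,542.00
Penalty, months 3–10: 8 × 2.75% × $61,680.00 = $13,569.60
Total penalty = $1,542.00 + $13,569.60 = $15,111.60

$15,111.60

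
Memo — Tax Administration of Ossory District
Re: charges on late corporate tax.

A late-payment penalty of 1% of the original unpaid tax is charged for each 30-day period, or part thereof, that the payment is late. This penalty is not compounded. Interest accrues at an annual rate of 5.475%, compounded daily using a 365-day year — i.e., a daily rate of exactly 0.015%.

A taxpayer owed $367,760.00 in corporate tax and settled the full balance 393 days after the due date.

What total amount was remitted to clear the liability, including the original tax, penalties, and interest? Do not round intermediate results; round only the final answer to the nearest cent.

Penalty periods: ⌈393/30⌉ = 14; penalty = 14 × 1% × $367,760.00 = $51,486.40
Interest: $367,760.00 × ((1 + 0.00015)^393 − 1) = $367,760.00 × 0.06071751… = $22,329.4730…
Total = $367,760.00 + $51,486.4000 + $22,329.4730… = $441,575.87

$441,575.87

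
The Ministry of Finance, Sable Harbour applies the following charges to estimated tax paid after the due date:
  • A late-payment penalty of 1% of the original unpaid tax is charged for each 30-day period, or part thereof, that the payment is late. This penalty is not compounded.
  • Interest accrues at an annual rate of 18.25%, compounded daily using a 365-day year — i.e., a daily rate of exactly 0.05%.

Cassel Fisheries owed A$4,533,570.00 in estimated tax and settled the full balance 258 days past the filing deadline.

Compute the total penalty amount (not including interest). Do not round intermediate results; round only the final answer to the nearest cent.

Penalty periods: ⌈258/30⌉ = 9; penalty = 9 × 1% × A$4,533,570.00 = A$408,021.30

A$408,021.30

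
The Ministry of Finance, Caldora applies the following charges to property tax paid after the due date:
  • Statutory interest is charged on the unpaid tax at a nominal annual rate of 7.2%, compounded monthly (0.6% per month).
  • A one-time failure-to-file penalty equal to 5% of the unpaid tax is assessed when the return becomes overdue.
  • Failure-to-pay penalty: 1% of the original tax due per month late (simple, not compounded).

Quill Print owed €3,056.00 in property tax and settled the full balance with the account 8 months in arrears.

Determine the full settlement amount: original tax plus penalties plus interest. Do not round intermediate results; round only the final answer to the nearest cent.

€3,603.09

Failure-to-file penalty: 5% × €3,056.00 = €152.80
Failure-to-pay penalty = 1% × €3,056.00 × 8 mo = €244.48
Interest: €3,056.00 × ((1 + 0.006)^8 − 1) = €3,056.00 × 0.0490202… = €149.8057…
Total = €3,056.00 + €397.2800 + €149.8057… = €3,603.09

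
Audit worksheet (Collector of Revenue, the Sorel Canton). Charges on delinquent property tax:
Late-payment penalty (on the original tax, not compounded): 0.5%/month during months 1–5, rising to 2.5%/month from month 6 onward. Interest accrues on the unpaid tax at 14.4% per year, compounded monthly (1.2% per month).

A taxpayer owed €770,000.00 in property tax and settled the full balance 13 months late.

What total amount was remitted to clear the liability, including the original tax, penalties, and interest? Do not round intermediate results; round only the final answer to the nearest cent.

€1,072,410.85

Penalty, months 1–5: 5 × 0.5% × €770,000.00 = €19,250.00
Penalty, months 6–13: 8 × 2.5% × €770,000.00 = €154,000.00
Interest: €770,000.00 × ((1 + 0.012)^13 − 1) = €770,000.00 × 0.1677414… = €129,160.8469…
Total = €770,000.00 + €173,250.0000 + €129,160.8469… = €1,072,410.85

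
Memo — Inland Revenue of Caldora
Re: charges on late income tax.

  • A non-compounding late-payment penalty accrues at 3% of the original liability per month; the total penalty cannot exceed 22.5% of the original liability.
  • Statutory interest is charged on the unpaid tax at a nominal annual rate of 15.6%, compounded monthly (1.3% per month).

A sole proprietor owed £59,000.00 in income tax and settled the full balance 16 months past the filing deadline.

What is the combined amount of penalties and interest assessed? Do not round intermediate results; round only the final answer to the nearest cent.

£26,819.27

Penalty (uncapped): 16 × 3% × £59,000.00 = £28,320.00; cap = 22.5% × £59,000.00 = £13,275.00 → penalty = £13,275.00
Interest: £59,000.00 × ((1 + 0.013)^16 − 1) = £59,000.00 × 0.2295640… = £13,544.2738…
Penalties + interest = £13,275.0000 + £13,544.2738… = £26,819.27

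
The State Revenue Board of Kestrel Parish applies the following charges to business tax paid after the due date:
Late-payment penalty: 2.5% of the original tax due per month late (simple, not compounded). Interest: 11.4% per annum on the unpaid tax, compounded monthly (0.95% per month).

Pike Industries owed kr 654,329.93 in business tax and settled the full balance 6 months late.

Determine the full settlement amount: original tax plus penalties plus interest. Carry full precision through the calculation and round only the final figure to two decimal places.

kr 790,673.33

Late-payment penalty = 2.5% × kr 654,329.93 × 6 mo = kr 98,149.49…
Interest: kr 654,329.93 × ((1 + 0.0095)^6 − 1) = kr 654,329.93 × 0.0583710… = kr 38,193.9055…
Total = kr 654,329.93 + kr 98,149.4895 + kr 38,193.9055… = kr 790,673.33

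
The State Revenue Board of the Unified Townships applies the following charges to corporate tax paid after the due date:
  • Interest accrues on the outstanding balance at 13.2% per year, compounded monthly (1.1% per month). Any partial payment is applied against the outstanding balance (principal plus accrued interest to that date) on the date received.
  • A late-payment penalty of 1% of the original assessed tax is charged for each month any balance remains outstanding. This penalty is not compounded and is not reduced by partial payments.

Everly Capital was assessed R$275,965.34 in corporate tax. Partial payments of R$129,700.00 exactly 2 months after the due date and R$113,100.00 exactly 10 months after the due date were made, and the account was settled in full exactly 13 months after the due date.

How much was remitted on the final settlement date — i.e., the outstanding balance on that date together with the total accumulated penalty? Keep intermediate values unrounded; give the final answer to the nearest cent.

R$90,856.96

Balance at month 2: R$275,965.3400 × (1 + 0.011)^2 = R$282,069.9693…
After R$129,700.00 payment: R$282,069.9693… − R$129,700.00 = R$152,369.9693…
Balance at month 10: R$152,369.9693… × (1 + 0.011)^8 = R$166,306.2706…
After R$113,100.00 payment: R$166,306.2706… − R$113,100.00 = R$53,206.2706…
Balance at month 13: R$53,206.2706… × (1 + 0.011)^3 = R$54,981.4623…
Penalty: 13 × 1% × R$275,965.34 = R$35,875.49…
Final settlement = outstanding balance + penalty = R$54,981.4623… + R$35,875.49… = R$90,856.96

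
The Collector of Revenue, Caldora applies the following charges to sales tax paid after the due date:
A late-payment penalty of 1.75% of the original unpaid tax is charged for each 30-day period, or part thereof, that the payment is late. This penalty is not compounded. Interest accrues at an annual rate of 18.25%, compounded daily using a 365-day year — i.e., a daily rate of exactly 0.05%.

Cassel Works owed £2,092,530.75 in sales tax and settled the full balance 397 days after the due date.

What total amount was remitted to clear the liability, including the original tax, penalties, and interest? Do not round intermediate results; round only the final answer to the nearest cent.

£3,064,535.41

Penalty periods: ⌈397/30⌉ = 14; penalty = 14 × 1.75% × £2,092,530.75 = £512,670.03…
Interest: £2,092,530.75 × ((1 + 0.0005)^397 − 1) = £2,092,530.75 × 0.21951153… = £459,334.6219…
Total = £2,092,530.75 + £512,670.0338… + £459,334.6219… = £3,064,535.41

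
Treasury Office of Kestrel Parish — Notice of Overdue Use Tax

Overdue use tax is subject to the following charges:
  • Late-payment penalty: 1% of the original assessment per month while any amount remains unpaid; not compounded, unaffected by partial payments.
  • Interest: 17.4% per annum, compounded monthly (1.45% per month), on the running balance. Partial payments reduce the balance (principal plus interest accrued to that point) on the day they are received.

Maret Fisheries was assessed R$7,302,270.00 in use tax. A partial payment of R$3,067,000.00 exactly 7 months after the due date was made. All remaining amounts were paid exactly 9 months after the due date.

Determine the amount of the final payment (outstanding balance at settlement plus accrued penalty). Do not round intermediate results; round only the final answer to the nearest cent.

Balance at month 7: R$7,302,270.0000 × (1 + 0.0145)^7 = R$8,076,482.3152…
After R$3,067,000.00 payment: R$8,076,482.3152… − R$3,067,000.00 = R$5,009,482.3152…
Balance at month 9: R$5,009,482.3152… × (1 + 0.0145)^2 = R$5,155,810.5460…
Penalty: 9 × 1% × R$7,302,270.00 = R$657,204.30
Final settlement = outstanding balance + penalty = R$5,155,810.5460… + R$657,204.30 = R$5,813,014.85

R$5,813,014.85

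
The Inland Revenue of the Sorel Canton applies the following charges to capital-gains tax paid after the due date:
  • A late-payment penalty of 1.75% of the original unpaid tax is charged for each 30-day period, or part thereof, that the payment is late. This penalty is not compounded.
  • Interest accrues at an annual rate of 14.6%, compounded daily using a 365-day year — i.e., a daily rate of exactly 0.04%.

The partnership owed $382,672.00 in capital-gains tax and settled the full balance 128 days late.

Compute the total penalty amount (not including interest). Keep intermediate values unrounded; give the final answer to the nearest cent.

$33,483.80

Penalty periods: ⌈128/30⌉ = 5; penalty = 5 × 1.75% × $382,672.00 = $33,483.80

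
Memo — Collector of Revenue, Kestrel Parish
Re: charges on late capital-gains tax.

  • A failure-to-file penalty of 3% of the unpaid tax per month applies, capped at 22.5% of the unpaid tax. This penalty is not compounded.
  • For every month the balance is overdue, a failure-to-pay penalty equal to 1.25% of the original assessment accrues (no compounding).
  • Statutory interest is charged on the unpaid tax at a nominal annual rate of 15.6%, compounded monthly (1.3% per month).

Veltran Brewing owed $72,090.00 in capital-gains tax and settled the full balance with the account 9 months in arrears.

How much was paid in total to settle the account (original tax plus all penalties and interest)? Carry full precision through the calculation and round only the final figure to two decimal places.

$105,307.07

Failure-to-file: 9 × 3% × $72,090.00 = $19,464.30, capped at 22.5% × $72,090.00 = $16,220.25
Failure-to-pay penalty: 9 × 1.25% × $72,090.00 = $8,110.13…
Interest: $72,090.00 × ((1 + 0.013)^9 − 1) = $72,090.00 × 0.1232722… = $8,886.6925…
Total = $72,090.00 + $24,330.3750 + $8,886.6925… = $105,307.07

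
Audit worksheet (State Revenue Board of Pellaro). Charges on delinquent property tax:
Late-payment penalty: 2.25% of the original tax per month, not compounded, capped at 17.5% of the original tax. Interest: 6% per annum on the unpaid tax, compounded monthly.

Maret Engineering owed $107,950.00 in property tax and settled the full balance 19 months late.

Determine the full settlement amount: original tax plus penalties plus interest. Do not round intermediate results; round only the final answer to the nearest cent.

$137,571.33

Penalty (uncapped): 19 × 2.25% × $107,950.00 = $46,148.63…; cap = 17.5% × $107,950.00 = $18,891.25 → penalty = $18,891.25
Interest (6%/yr ÷ 12 = 0.5%/month): $107,950.00 × ((1 + 0.005)^19 − 1) = $10,730.0772…
Total = $107,950.00 + $18,891.2500 + $10,730.0772… = $137,571.33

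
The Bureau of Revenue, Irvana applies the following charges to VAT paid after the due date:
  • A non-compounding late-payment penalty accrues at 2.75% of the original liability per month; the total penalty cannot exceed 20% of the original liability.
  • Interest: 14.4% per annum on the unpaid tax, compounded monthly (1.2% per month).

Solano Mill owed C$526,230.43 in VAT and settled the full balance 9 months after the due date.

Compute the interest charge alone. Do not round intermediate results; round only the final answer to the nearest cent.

C$59,638.64

Interest: C$526,230.43 × ((1 + 0.012)^9 − 1) = C$526,230.43 × 0.1133318… = C$59,638.6399…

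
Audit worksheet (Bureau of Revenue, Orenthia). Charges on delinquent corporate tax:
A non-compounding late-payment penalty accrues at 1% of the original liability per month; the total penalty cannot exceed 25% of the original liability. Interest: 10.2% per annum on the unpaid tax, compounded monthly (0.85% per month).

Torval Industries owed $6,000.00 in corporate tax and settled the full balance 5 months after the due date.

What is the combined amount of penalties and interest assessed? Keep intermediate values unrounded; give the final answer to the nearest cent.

Penalty: 5 × 1% × $6,000.00 = $300.00 (below the 25% cap of $1,500.00)
Interest: $6,000.00 × ((1 + 0.0085)^5 − 1) = $6,000.00 × 0.0432287… = $259.3720…
Penalties + interest = $300.0000 + $259.3720… = $559.37

$559.37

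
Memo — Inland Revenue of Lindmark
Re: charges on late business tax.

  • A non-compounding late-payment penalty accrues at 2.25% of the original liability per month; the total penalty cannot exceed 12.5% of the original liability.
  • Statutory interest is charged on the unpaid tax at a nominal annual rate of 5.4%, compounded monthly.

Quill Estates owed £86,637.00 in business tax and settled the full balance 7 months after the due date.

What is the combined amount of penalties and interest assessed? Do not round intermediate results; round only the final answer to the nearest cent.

Penalty (uncapped): 7 × 2.25% × £86,637.00 = £13,645.33…; cap = 12.5% × £86,637.00 = £10,829.63… → penalty = £10,829.63…
Interest (5.4%/yr ÷ 12 = 0.45%/month): £86,637.00 × ((1 + 0.0045)^7 − 1) = £2,766.1854…
Penalties + interest = £10,829.6250 + £2,766.1854… = £13,595.81

£13,595.81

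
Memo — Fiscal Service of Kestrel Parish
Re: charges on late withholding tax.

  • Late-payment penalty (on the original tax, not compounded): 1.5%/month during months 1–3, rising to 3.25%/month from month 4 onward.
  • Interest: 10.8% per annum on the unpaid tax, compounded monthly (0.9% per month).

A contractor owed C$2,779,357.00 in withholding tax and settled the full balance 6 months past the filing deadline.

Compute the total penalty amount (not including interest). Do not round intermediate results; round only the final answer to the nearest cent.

C$396,058.37

Penalty, months 1–3: 3 × 1.5% × C$2,779,357.00 = C$125,071.07…
Penalty, months 4–6: 3 × 3.25% × C$2,779,357.00 = C$270,987.31…
Total penalty = C$125,071.07… + C$270,987.31… = C$396,058.37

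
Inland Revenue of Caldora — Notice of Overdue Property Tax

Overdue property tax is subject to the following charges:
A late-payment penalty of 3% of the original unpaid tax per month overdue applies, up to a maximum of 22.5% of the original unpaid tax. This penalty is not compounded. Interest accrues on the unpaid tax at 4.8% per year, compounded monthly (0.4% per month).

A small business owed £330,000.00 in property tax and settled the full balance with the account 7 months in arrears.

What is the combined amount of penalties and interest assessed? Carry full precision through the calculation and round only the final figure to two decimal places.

Penalty: 7 × 3% × £330,000.00 = £69,300.00 (below the 22.5% cap of £74,250.00)
Interest: £330,000.00 × ((1 + 0.004)^7 − 1) = £330,000.00 × 0.0283382… = £9,351.6222…
Penalties + interest = £69,300.0000 + £9,351.6222… = £78,651.62

£78,651.62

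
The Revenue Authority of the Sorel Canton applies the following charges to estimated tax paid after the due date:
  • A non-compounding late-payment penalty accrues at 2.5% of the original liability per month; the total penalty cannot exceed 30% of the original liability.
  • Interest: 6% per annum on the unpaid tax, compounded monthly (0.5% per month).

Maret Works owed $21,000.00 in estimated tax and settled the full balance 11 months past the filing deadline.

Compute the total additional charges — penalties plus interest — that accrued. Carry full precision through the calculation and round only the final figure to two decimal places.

$6,959.31

Penalty: 11 × 2.5% × $21,000.00 = $5,775.00 (below the 30% cap of $6,300.00)
Interest: $21,000.00 × ((1 + 0.005)^11 − 1) = $21,000.00 × 0.0563958… = $1,184.3125…
Penalties + interest = $5,775.0000 + $1,184.3125… = $6,959.31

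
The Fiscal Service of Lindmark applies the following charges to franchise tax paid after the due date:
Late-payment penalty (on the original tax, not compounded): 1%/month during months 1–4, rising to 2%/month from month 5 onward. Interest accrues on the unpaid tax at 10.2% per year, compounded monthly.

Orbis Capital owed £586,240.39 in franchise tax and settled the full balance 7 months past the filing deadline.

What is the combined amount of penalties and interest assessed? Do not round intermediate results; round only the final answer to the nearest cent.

£94,407.52

Penalty, months 1–4: 4 × 1% × £586,240.39 = £23,449.62…
Penalty, months 5–7: 3 × 2% × £586,240.39 = £35,174.42…
Interest (10.2%/yr ÷ 12 = 0.85%/month): £586,240.39 × ((1 + 0.0085)^7 − 1) = £35,783.4850…
Penalties + interest = £58,624.0390 + £35,783.4850… = £94,407.52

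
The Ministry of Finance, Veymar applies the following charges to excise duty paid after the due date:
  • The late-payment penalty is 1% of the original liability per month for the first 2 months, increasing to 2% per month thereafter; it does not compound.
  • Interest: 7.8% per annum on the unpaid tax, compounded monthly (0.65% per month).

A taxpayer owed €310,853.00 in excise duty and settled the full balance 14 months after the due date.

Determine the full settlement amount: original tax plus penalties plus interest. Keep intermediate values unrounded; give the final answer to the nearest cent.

€421,189.19

Penalty, months 1–2: 2 × 1% × €310,853.00 = €6,217.06
Penalty, months 3–14: 12 × 2% × €310,853.00 = €74,604.72
Interest: €310,853.00 × ((1 + 0.0065)^14 − 1) = €310,853.00 × 0.0949465… = €29,514.4118…
Total = €310,853.00 + €80,821.7800 + €29,514.4118… = €421,189.19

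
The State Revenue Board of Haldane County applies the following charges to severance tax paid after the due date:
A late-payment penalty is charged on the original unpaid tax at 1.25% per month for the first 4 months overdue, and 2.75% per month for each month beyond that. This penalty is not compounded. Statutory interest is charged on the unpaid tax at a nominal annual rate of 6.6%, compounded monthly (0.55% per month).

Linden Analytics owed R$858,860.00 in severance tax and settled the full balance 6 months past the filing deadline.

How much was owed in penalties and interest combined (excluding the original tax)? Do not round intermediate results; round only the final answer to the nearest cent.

R$118,915.26

Penalty, months 1–4: 4 × 1.25% × R$858,860.00 = R$42,943.00
Penalty, months 5–6: 2 × 2.75% × R$858,860.00 = R$47,237.30
Interest: R$858,860.00 × ((1 + 0.0055)^6 − 1) = R$858,860.00 × 0.0334571… = R$28,734.9574…
Penalties + interest = R$90,180.3000 + R$28,734.9574… = R$118,915.26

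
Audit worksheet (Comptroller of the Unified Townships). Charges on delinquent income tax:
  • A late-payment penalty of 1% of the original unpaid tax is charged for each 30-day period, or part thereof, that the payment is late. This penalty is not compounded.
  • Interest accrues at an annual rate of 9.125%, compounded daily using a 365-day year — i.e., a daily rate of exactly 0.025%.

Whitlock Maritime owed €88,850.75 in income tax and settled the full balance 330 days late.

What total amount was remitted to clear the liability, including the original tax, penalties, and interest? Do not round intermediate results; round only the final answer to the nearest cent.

€106,264.38

Penalty periods: ⌈330/30⌉ = 11; penalty = 11 × 1% × €88,850.75 = €9,773.58…
Interest: €88,850.75 × ((1 + 0.00025)^330 − 1) = €88,850.75 × 0.08598748… = €7,640.0517…
Total = €88,850.75 + €9,773.5825 + €7,640.0517… = €106,264.38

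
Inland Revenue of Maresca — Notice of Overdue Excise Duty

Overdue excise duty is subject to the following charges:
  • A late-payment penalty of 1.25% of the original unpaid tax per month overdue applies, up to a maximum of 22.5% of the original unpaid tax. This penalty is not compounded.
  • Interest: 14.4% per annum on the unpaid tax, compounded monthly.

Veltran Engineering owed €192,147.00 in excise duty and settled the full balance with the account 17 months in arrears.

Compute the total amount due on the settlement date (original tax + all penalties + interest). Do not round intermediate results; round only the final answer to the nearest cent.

€276,174.80

Penalty: 17 × 1.25% × €192,147.00 = €40,831.24… (below the 22.5% cap of €43,233.08…)
Interest (14.4%/yr ÷ 12 = 1.2%/month): €192,147.00 × ((1 + 0.012)^17 − 1) = €43,196.5611…
Total = €192,147.00 + €40,831.2375 + €43,196.5611… = €276,174.80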